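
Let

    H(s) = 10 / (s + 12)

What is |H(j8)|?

|H(j8)| ≈ 0.6934

Substitute s = j8: numerator = 10, denominator = 12 + j8.
|H(j8)| = |10| / |12 + j8| = 10 / 14.422 ≈ 0.6934.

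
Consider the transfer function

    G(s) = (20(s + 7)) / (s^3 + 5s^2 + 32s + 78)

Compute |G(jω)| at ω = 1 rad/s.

Substitute s = j1: numerator = 140 + j20, denominator = 73 + j31.
|G(j1)| = |140 + j20| / |73 + j31| = 141.42 / 79.310 ≈ 1.783.

|G(j1)| ≈ 1.783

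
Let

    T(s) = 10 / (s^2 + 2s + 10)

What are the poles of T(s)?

s = -1 ± 3j

The poles are the roots of the denominator s^2 + 2s + 10 = 0.
Using the quadratic formula: s = (-2 ± √(-36))/2 = -1 ± 3j.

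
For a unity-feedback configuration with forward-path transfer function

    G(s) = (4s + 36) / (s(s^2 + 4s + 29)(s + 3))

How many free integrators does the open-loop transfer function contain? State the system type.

The denominator has 1 factor of s at the origin (free integrator), so this is a Type 1 system.

Type 1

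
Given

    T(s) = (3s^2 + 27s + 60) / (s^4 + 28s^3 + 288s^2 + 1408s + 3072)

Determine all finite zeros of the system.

s = -5, -4

Set the numerator to zero: 3s^2 + 27s + 60 = 0, i.e. 3·(s^2 + 9s + 20) = 0.
Factoring: (s + 5)(s + 4) = 0.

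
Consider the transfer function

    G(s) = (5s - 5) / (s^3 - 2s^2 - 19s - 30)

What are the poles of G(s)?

The poles are the roots of the denominator s^3 - 2s^2 - 19s - 30 = 0.
Trying s = 6: the polynomial evaluates to 0, so (s - 6) is a factor.
Dividing out leaves s^2 + 4s + 5 = 0.
The quadratic formula then gives s = -2 ± 1j.

s = -2 ± j, 6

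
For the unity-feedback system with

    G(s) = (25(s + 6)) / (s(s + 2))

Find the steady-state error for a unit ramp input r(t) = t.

G(s) has one pole at the origin.
This is a Type 1 system. Kv = lim_{s→0} s·G(s) = 150/2 = 75.
e_ss = 1/Kv = 1/(75) = 1/75 ≈ 0.01333.

e_ss = 0.01333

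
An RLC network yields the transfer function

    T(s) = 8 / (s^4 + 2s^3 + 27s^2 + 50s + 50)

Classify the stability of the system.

The denominator s^4 + 2s^3 + 27s^2 + 50s + 50 factors as (s^2 + 25)(s^2 + 2s + 2), giving poles at s = 5j, -5j, -1 + j, -1 - j.
Since the simple pole(s) at s = ±5j lie on the jω-axis with none in the right half-plane, the system is marginally stable.

marginally stable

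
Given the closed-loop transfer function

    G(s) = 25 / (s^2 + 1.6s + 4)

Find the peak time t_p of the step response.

Comparing s^2 + 1.6s + 4 to s^2 + 2ζωₙs + ωₙ²: ωₙ = 2 rad/s and ζ = 1.6/(2·2) = 0.4.
ζωₙ = 1.6/2 = 0.8, so ω_d = ωₙ√(1−ζ²) = √(ωₙ² − (ζωₙ)²) = √(4 − 0.8²) = √3.36 ≈ 1.833 rad/s.
t_p = π/ω_d = π/1.833 ≈ 1.714 s.

t_p ≈ 1.714 s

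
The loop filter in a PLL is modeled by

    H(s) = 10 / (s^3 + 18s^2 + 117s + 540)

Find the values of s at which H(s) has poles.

s = -3 ± 6j, -12

The poles are the roots of the denominator s^3 + 18s^2 + 117s + 540 = 0.
Trying s = -12: the polynomial evaluates to 0, so (s + 12) is a factor.
Dividing out leaves s^2 + 6s + 45 = 0.
The quadratic formula then gives s = -3 ± 6j.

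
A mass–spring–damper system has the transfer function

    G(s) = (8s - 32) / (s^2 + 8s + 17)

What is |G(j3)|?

Substitute s = j3: numerator = -32 + j24, denominator = 8 + j24.
|G(j3)| = |-32 + j24| / |8 + j24| = 40 / 25.298 ≈ 1.581.

|G(j3)| ≈ 1.581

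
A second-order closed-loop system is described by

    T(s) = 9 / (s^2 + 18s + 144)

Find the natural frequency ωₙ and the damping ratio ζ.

ωₙ = 12 rad/s, ζ = 0.75

Compare the denominator to the standard form s^2 + 2ζωₙs + ωₙ².
ωₙ² = 144, so ωₙ = 12 rad/s.
2ζωₙ = 18, so ζ = 18/(2·12) = 0.75.
With ζ = 0.75 the response is underdamped.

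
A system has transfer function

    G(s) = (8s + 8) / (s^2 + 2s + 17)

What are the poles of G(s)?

The poles are the roots of the denominator s^2 + 2s + 17 = 0.
Using the quadratic formula: s = (-2 ± √(-64))/2 = -1 ± 4j.

s = -1 + 4j, -1 - 4j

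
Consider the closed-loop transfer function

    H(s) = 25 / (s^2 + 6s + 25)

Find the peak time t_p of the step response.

t_p ≈ 0.7854 s

Comparing s^2 + 6s + 25 to s^2 + 2ζωₙs + ωₙ²: ωₙ = 5 rad/s and ζ = 6/(2·5) = 0.6.
ζωₙ = 6/2 = 3, so ω_d = ωₙ√(1−ζ²) = √(ωₙ² − (ζωₙ)²) = √(25 − 3²) = √16 = 4 rad/s.
t_p = π/ω_d = π/4 ≈ 0.7854 s.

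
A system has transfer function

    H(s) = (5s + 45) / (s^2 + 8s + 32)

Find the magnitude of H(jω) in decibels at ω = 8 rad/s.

|H(j8)|_dB ≈ -1.50 dB

Substitute s = j8: numerator = 45 + j40, denominator = -32 + j64.
|H(j8)| = |45 + j40| / |-32 + j64| = 60.208 / 71.554 ≈ 0.8414.
In decibels: 20·log₁₀(0.8414) ≈ -1.50 dB.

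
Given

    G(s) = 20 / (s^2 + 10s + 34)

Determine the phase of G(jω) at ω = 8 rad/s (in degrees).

∠G(j8) ≈ -110.6°

At s = j8: numerator = 20, denominator = -30 + j80.
∠G = ∠num − ∠den = 0° − (110.56°) = -110.6°.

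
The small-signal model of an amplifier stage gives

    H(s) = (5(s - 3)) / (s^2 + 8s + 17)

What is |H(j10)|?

Substitute s = j10: numerator = -15 + j50, denominator = -83 + j80.
|H(j10)| = |-15 + j50| / |-83 + j80| = 52.202 / 115.28 ≈ 0.4528.

|H(j10)| ≈ 0.4528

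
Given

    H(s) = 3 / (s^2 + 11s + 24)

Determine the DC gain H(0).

H(0) = 1/8 ≈ 0.1250

Set s = 0: H(0) = (3) / (24) = 1/8.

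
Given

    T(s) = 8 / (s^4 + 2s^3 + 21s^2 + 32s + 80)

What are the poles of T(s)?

The poles are the roots of the denominator s^4 + 2s^3 + 21s^2 + 32s + 80 = 0.
No real roots exist; factor into two real quadratics: (s^2 + 16)(s^2 + 2s + 5) = 0.
Each quadratic gives a conjugate pair via the quadratic formula.

s = ±4j, -1 ± 2j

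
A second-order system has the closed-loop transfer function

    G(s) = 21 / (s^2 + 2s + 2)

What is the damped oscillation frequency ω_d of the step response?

ω_d = 1 rad/s

Comparing s^2 + 2s + 2 to s^2 + 2ζωₙs + ωₙ²: ωₙ = √2 ≈ 1.414 rad/s and ζ = 2/(2·√2) ≈ 0.7071.
ζωₙ = 2/2 = 1, so ω_d = ωₙ√(1−ζ²) = √(ωₙ² − (ζωₙ)²) = √(2 − 1²) = √1 = 1 rad/s.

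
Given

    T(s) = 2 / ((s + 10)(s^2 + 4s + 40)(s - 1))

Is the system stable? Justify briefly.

The poles can be read from the denominator factors: s = -10, -2 ± 6j, 1.
Since the pole(s) at s = 1 lie in the right half-plane, the system is unstable.

unstable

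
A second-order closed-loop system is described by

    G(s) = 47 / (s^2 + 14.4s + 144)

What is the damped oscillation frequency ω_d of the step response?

ω_d = 9.600 rad/s

Comparing s^2 + 14.4s + 144 to s^2 + 2ζωₙs + ωₙ²: ωₙ = 12 rad/s and ζ = 14.4/(2·12) = 0.6.
ζωₙ = 14.4/2 = 7.2, so ω_d = ωₙ√(1−ζ²) = √(ωₙ² − (ζωₙ)²) = √(144 − 7.2²) = √92.16 = 9.600 rad/s.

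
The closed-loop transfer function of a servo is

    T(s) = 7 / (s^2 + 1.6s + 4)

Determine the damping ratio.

Compare the denominator to the standard form s^2 + 2ζωₙs + ωₙ².
ωₙ² = 4, so ωₙ = 2 rad/s.
2ζωₙ = 1.6, so ζ = 1.6/(2·2) = 0.4.

ζ = 0.4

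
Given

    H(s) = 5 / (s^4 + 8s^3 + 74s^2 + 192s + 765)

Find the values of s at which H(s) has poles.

s = -1 + 4j, -1 - 4j, -3 + 6j, -3 - 6j

The poles are the roots of the denominator s^4 + 8s^3 + 74s^2 + 192s + 765 = 0.
No real roots exist; factor into two real quadratics: (s^2 + 2s + 17)(s^2 + 6s + 45) = 0.
Each quadratic gives a conjugate pair via the quadratic formula.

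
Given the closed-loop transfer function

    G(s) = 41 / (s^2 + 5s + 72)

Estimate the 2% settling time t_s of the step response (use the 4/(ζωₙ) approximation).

Comparing s^2 + 5s + 72 to s^2 + 2ζωₙs + ωₙ²: ωₙ = √72 ≈ 8.485 rad/s and ζ = 5/(2·√72) ≈ 0.2946.
ζωₙ = 5/2 = 2.5, so t_s ≈ 4/(ζωₙ) = 4/2.5 = 1.600 s.

t_s ≈ 1.600 s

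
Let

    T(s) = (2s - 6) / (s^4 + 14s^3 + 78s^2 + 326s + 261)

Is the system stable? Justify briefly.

The denominator s^4 + 14s^3 + 78s^2 + 326s + 261 factors as (s^2 + 4s + 29)(s + 1)(s + 9), giving poles at s = -2 + 5j, -2 - 5j, -1, -9.
Since all poles lie strictly in the left half-plane, the system is stable.

stable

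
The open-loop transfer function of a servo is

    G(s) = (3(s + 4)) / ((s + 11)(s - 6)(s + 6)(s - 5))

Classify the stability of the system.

unstable

The poles can be read from the denominator factors: s = -11, 6, -6, 5.
Since the pole(s) at s = 6, 5 lie in the right half-plane, the system is unstable.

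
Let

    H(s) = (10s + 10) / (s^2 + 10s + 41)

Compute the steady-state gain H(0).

Set s = 0: H(0) = (10) / (41) = 10/41.

H(0) = 10/41 ≈ 0.2439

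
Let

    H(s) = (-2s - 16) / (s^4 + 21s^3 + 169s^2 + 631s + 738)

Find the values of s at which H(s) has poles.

The poles are the roots of the denominator s^4 + 21s^3 + 169s^2 + 631s + 738 = 0.
Trying s = -2: the polynomial evaluates to 0, so (s + 2) is a factor.
Dividing out leaves s^3 + 19s^2 + 131s + 369 = 0.
This factors further as (s^2 + 10s + 41)(s + 9) = 0.

s = -5 ± 4j, -2, -9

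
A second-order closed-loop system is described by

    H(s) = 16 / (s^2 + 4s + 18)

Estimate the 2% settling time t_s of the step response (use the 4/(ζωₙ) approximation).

Comparing s^2 + 4s + 18 to s^2 + 2ζωₙs + ωₙ²: ωₙ = √18 ≈ 4.243 rad/s and ζ = 4/(2·√18) ≈ 0.4714.
ζωₙ = 4/2 = 2, so t_s ≈ 4/(ζωₙ) = 4/2 = 2 s.

t_s ≈ 2 s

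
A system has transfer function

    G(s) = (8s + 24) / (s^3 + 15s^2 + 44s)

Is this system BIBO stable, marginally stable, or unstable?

The denominator s^3 + 15s^2 + 44s factors as s(s + 4)(s + 11), giving poles at s = 0, -4, -11.
Since the simple pole(s) at s = 0 lie on the jω-axis with none in the right half-plane, the system is marginally stable.

marginally stable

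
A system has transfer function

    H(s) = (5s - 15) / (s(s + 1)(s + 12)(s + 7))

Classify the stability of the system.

The poles can be read from the denominator factors: s = 0, -1, -12, -7.
Since the simple pole(s) at s = 0 lie on the jω-axis with none in the right half-plane, the system is marginally stable.

marginally stable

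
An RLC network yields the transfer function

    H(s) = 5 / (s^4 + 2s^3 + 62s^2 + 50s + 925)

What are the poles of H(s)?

s = 5j, -5j, -1 + 6j, -1 - 6j

The poles are the roots of the denominator s^4 + 2s^3 + 62s^2 + 50s + 925 = 0.
No real roots exist; factor into two real quadratics: (s^2 + 25)(s^2 + 2s + 37) = 0.
Each quadratic gives a conjugate pair via the quadratic formula.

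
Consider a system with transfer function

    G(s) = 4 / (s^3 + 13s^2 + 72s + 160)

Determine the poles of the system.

The poles are the roots of the denominator s^3 + 13s^2 + 72s + 160 = 0.
Trying s = -5: the polynomial evaluates to 0, so (s + 5) is a factor.
Dividing out leaves s^2 + 8s + 32 = 0.
The quadratic formula then gives s = -4 ± 4j.

s = -4 ± 4j, -5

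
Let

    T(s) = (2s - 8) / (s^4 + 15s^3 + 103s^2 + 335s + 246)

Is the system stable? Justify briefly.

The denominator s^4 + 15s^3 + 103s^2 + 335s + 246 factors as (s^2 + 8s + 41)(s + 6)(s + 1), giving poles at s = -4 + 5j, -4 - 5j, -6, -1.
Since all poles lie strictly in the left half-plane, the system is stable.

stable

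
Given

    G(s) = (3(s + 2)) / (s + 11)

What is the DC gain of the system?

Set s = 0: G(0) = (6) / (11) = 6/11.

G(0) = 6/11 ≈ 0.5455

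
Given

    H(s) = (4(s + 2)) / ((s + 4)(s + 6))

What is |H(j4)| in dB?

|H(j4)|_dB ≈ -7.16 dB

Substitute s = j4: numerator = 8 + j16, denominator = 8 + j40.
|H(j4)| = |8 + j16| / |8 + j40| = 17.889 / 40.792 ≈ 0.4385.
In decibels: 20·log₁₀(0.4385) ≈ -7.16 dB.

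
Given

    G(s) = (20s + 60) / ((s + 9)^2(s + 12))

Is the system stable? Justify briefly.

stable

The poles can be read from the denominator factors: s = -9, -9, -12.
Since all poles lie strictly in the left half-plane, the system is stable.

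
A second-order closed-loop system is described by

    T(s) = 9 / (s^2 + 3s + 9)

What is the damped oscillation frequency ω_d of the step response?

Comparing s^2 + 3s + 9 to s^2 + 2ζωₙs + ωₙ²: ωₙ = 3 rad/s and ζ = 3/(2·3) = 0.5.
ζωₙ = 3/2 = 1.5, so ω_d = ωₙ√(1−ζ²) = √(ωₙ² − (ζωₙ)²) = √(9 − 1.5²) = √6.75 ≈ 2.598 rad/s.

ω_d ≈ 2.598 rad/s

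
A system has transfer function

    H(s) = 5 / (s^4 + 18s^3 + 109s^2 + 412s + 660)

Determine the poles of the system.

The poles are the roots of the denominator s^4 + 18s^3 + 109s^2 + 412s + 660 = 0.
Trying s = -11: the polynomial evaluates to 0, so (s + 11) is a factor.
Dividing out leaves s^3 + 7s^2 + 32s + 60 = 0.
This factors further as (s^2 + 4s + 20)(s + 3) = 0.

s = -2 ± 4j, -11, -3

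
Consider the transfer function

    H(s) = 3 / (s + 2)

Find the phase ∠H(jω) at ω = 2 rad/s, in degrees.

At s = j2: numerator = 3, denominator = 2 + j2.
∠H = ∠num − ∠den = 0° − (45°) = -45°.

∠H(j2) ≈ -45°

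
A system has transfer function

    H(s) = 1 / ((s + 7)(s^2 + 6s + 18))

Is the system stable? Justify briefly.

The poles can be read from the denominator factors: s = -7, -3 + 3j, -3 - 3j.
Since all poles lie strictly in the left half-plane, the system is stable.

stable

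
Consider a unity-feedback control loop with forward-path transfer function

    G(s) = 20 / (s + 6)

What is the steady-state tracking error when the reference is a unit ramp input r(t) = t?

e_ss = ∞

G(s) has no poles at the origin.
This is a Type 0 system; Kv = lim_{s→0} s·G(s) = 0, so the steady-state error for a ramp input is infinite.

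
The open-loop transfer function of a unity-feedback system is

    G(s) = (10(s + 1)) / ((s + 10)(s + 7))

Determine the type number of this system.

Type 0

The denominator has no factor of s at the origin — no free integrator — so this is a Type 0 system.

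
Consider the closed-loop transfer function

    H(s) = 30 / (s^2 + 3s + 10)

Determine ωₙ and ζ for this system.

Compare the denominator to the standard form s^2 + 2ζωₙs + ωₙ².
ωₙ² = 10, so ωₙ = √10 ≈ 3.162 rad/s.
2ζωₙ = 3, so ζ = 3/(2·√10) ≈ 0.4743.

ωₙ ≈ 3.162 rad/s, ζ ≈ 0.4743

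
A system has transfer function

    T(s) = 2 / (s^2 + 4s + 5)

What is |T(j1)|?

Substitute s = j1: numerator = 2, denominator = 4 + j4.
|T(j1)| = |2| / |4 + j4| = 2 / 5.6569 ≈ 0.3536.

|T(j1)| ≈ 0.3536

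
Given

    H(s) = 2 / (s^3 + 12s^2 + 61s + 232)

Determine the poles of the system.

The poles are the roots of the denominator s^3 + 12s^2 + 61s + 232 = 0.
Trying s = -8: the polynomial evaluates to 0, so (s + 8) is a factor.
Dividing out leaves s^2 + 4s + 29 = 0.
The quadratic formula then gives s = -2 ± 5j.

s = -2 ± 5j, -8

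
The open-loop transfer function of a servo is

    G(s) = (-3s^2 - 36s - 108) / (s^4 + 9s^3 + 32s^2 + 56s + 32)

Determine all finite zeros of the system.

Set the numerator to zero: -3s^2 - 36s - 108 = 0, i.e. -3·(s^2 + 12s + 36) = 0.
Factoring: (s + 6)^2 = 0.

s = -6, -6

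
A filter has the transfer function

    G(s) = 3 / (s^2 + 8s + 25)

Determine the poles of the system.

The poles are the roots of the denominator s^2 + 8s + 25 = 0.
Using the quadratic formula: s = (-8 ± √(-36))/2 = -4 ± 3j.

s = -4 + 3j, -4 - 3j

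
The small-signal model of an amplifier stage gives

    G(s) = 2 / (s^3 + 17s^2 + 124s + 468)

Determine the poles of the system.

The poles are the roots of the denominator s^3 + 17s^2 + 124s + 468 = 0.
Trying s = -9: the polynomial evaluates to 0, so (s + 9) is a factor.
Dividing out leaves s^2 + 8s + 52 = 0.
The quadratic formula then gives s = -4 ± 6j.

s = -9, -4 + 6j, -4 - 6j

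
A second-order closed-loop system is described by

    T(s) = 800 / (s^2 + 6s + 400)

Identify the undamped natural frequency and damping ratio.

Compare the denominator to the standard form s^2 + 2ζωₙs + ωₙ².
ωₙ² = 400, so ωₙ = 20 rad/s.
2ζωₙ = 6, so ζ = 6/(2·20) = 0.15.

ωₙ = 20 rad/s, ζ = 0.15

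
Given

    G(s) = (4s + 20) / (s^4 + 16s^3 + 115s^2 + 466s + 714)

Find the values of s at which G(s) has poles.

s = -7, -3 ± 5j, -3

The poles are the roots of the denominator s^4 + 16s^3 + 115s^2 + 466s + 714 = 0.
Trying s = -7: the polynomial evaluates to 0, so (s + 7) is a factor.
Dividing out leaves s^3 + 9s^2 + 52s + 102 = 0.
This factors further as (s^2 + 6s + 34)(s + 3) = 0.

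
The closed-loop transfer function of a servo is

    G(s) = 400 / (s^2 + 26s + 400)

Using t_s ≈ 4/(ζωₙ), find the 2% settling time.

t_s ≈ 0.3077 s

Comparing s^2 + 26s + 400 to s^2 + 2ζωₙs + ωₙ²: ωₙ = 20 rad/s and ζ = 26/(2·20) = 0.65.
ζωₙ = 26/2 = 13, so t_s ≈ 4/(ζωₙ) = 4/13 ≈ 0.3077 s.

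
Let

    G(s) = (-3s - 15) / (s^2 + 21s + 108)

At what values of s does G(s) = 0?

s = -5

Set the numerator to zero: -3s - 15 = 0, i.e. -3·(s + 5) = 0.
So s = -5.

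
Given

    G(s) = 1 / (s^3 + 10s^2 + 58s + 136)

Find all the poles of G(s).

s = -3 ± 5j, -4

The poles are the roots of the denominator s^3 + 10s^2 + 58s + 136 = 0.
Trying s = -4: the polynomial evaluates to 0, so (s + 4) is a factor.
Dividing out leaves s^2 + 6s + 34 = 0.
The quadratic formula then gives s = -3 ± 5j.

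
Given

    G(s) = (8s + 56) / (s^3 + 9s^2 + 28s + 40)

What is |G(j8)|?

Substitute s = j8: numerator = 56 + j64, denominator = -536 - j288.
|G(j8)| = |56 + j64| / |-536 - j288| = 85.041 / 608.47 ≈ 0.1398.

|G(j8)| ≈ 0.1398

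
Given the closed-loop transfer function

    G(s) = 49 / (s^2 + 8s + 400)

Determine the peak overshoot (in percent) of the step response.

%OS ≈ 52.7%

Comparing s^2 + 8s + 400 to s^2 + 2ζωₙs + ωₙ²: ωₙ = 20 rad/s and ζ = 8/(2·20) = 0.2.
%OS = 100·exp(−πζ/√(1−ζ²)) = 100·exp(−π·0.2/√(1−0.2²)) ≈ 52.7%.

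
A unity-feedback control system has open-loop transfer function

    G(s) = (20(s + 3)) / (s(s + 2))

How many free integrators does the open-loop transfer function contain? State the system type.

Type 1

The denominator has 1 factor of s at the origin (free integrator), so this is a Type 1 system.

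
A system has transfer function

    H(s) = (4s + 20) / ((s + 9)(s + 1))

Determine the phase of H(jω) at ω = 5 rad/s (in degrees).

At s = j5: numerator = 20 + j20, denominator = -16 + j50.
∠H = ∠num − ∠den = 45° − (107.74°) = -62.74°.

∠H(j5) ≈ -62.74°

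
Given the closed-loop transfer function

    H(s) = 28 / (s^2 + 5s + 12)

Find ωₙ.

Compare the denominator to the standard form s^2 + 2ζωₙs + ωₙ².
ωₙ² = 12, so ωₙ = √12 ≈ 3.464 rad/s.

ωₙ ≈ 3.464 rad/s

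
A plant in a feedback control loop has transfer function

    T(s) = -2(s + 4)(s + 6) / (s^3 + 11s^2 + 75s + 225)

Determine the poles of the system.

The poles are the roots of the denominator s^3 + 11s^2 + 75s + 225 = 0.
Trying s = -5: the polynomial evaluates to 0, so (s + 5) is a factor.
Dividing out leaves s^2 + 6s + 45 = 0.
The quadratic formula then gives s = -3 ± 6j.

s = -3 ± 6j, -5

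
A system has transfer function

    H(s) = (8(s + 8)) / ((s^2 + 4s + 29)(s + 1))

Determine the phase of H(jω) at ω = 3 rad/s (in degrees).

At s = j3: numerator = 64 + j24, denominator = -16 + j72.
∠H = ∠num − ∠den = 20.556° − (102.53°) = -81.97°.

∠H(j3) ≈ -81.97°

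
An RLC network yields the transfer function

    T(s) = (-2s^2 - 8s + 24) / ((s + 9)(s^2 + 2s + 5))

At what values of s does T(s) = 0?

s = -6, 2

Set the numerator to zero: -2s^2 - 8s + 24 = 0, i.e. -2·(s^2 + 4s - 12) = 0.
Factoring: (s + 6)(s - 2) = 0.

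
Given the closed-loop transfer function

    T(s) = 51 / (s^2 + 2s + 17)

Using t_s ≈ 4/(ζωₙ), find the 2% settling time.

Comparing s^2 + 2s + 17 to s^2 + 2ζωₙs + ωₙ²: ωₙ = √17 ≈ 4.123 rad/s and ζ = 2/(2·√17) ≈ 0.2425.
ζωₙ = 2/2 = 1, so t_s ≈ 4/(ζωₙ) = 4/1 = 4 s.

t_s ≈ 4 s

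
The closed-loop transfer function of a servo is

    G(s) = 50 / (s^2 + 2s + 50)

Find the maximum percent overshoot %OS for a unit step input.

Comparing s^2 + 2s + 50 to s^2 + 2ζωₙs + ωₙ²: ωₙ = √50 ≈ 7.071 rad/s and ζ = 2/(2·√50) ≈ 0.1414.
%OS = 100·exp(−πζ/√(1−ζ²)) = 100·exp(−π·0.1414/√(1−0.1414²)) ≈ 63.8%.

%OS ≈ 63.8%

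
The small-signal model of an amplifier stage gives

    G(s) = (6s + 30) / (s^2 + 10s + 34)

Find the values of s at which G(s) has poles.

s = -5 + 3j, -5 - 3j

The poles are the roots of the denominator s^2 + 10s + 34 = 0.
Using the quadratic formula: s = (-10 ± √(-36))/2 = -5 ± 3j.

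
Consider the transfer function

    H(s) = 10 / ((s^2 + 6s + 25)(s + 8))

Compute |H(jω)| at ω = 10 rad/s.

Substitute s = j10: numerator = 10, denominator = -1200 - j270.
|H(j10)| = |10| / |-1200 - j270| = 10 / 1230 ≈ 0.008130.

|H(j10)| ≈ 0.008130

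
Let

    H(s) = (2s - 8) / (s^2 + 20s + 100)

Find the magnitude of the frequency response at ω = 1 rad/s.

Substitute s = j1: numerator = -8 + j2, denominator = 99 + j20.
|H(j1)| = |-8 + j2| / |99 + j20| = 8.2462 / 101 ≈ 0.08165.

|H(j1)| ≈ 0.08165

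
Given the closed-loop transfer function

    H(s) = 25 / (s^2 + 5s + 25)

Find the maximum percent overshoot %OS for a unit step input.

Comparing s^2 + 5s + 25 to s^2 + 2ζωₙs + ωₙ²: ωₙ = 5 rad/s and ζ = 5/(2·5) = 0.5.
%OS = 100·exp(−πζ/√(1−ζ²)) = 100·exp(−π·0.5/√(1−0.5²)) ≈ 16.3%.

%OS ≈ 16.3%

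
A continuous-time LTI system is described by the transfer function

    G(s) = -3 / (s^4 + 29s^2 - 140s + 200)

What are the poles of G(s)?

The poles are the roots of the denominator s^4 + 29s^2 - 140s + 200 = 0.
No real roots exist; factor into two real quadratics: (s^2 - 4s + 5)(s^2 + 4s + 40) = 0.
Each quadratic gives a conjugate pair via the quadratic formula.

s = 2 + j, 2 - j, -2 + 6j, -2 - 6j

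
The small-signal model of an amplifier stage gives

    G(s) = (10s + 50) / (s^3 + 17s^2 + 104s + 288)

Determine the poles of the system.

The poles are the roots of the denominator s^3 + 17s^2 + 104s + 288 = 0.
Trying s = -9: the polynomial evaluates to 0, so (s + 9) is a factor.
Dividing out leaves s^2 + 8s + 32 = 0.
The quadratic formula then gives s = -4 ± 4j.

s = -4 + 4j, -4 - 4j, -9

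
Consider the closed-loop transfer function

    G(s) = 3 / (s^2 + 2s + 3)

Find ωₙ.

Compare the denominator to the standard form s^2 + 2ζωₙs + ωₙ².
ωₙ² = 3, so ωₙ = √3 ≈ 1.732 rad/s.

ωₙ ≈ 1.732 rad/s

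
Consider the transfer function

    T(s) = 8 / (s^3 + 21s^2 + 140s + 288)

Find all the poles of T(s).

s = -9, -4, -8

The poles are the roots of the denominator s^3 + 21s^2 + 140s + 288 = 0.
Trying s = -9: the polynomial evaluates to 0, so (s + 9) is a factor.
Dividing out leaves s^2 + 12s + 32 = 0.
Factoring the quadratic: (s + 4)(s + 8) = 0.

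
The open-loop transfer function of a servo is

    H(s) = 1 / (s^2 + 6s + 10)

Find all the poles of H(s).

s = -3 ± j

The poles are the roots of the denominator s^2 + 6s + 10 = 0.
Using the quadratic formula: s = (-6 ± √(-4))/2 = -3 ± 1j.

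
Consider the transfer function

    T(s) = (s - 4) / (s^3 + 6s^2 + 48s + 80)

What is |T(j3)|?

Substitute s = j3: numerator = -4 + j3, denominator = 26 + j117.
|T(j3)| = |-4 + j3| / |26 + j117| = 5 / 119.85 ≈ 0.04172.

|T(j3)| ≈ 0.04172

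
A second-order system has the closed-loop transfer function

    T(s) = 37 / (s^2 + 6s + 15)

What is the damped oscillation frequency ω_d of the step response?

Comparing s^2 + 6s + 15 to s^2 + 2ζωₙs + ωₙ²: ωₙ = √15 ≈ 3.873 rad/s and ζ = 6/(2·√15) ≈ 0.7746.
ζωₙ = 6/2 = 3, so ω_d = ωₙ√(1−ζ²) = √(ωₙ² − (ζωₙ)²) = √(15 − 3²) = √6 ≈ 2.449 rad/s.

ω_d ≈ 2.449 rad/s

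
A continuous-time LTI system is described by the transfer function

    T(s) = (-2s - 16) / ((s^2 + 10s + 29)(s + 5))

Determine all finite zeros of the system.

Set the numerator to zero: -2s - 16 = 0, i.e. -2·(s + 8) = 0.
So s = -8.

s = -8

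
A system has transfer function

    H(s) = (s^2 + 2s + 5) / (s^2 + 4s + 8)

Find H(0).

Set s = 0: H(0) = (5) / (8) = 5/8.

H(0) = 5/8 ≈ 0.6250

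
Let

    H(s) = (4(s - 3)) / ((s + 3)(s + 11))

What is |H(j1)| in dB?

|H(j1)|_dB ≈ -8.82 dB

Substitute s = j1: numerator = -12 + j4, denominator = 32 + j14.
|H(j1)| = |-12 + j4| / |32 + j14| = 12.649 / 34.928 ≈ 0.3621.
In decibels: 20·log₁₀(0.3621) ≈ -8.82 dB.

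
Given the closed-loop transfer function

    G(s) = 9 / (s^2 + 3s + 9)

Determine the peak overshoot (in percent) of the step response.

Comparing s^2 + 3s + 9 to s^2 + 2ζωₙs + ωₙ²: ωₙ = 3 rad/s and ζ = 3/(2·3) = 0.5.
%OS = 100·exp(−πζ/√(1−ζ²)) = 100·exp(−π·0.5/√(1−0.5²)) ≈ 16.3%.

%OS ≈ 16.3%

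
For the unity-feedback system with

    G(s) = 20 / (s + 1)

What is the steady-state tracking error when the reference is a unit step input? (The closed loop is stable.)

e_ss = 0.04762

G(s) has no poles at the origin.
This is a Type 0 system. Kp = lim_{s→0} G(s) = 20/1.
e_ss = 1/(1 + Kp) = 1/(1 + 20) = 1/21 ≈ 0.04762.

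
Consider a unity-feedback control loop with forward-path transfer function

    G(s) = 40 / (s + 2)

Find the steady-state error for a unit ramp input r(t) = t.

e_ss = ∞

G(s) has no poles at the origin.
This is a Type 0 system; Kv = lim_{s→0} s·G(s) = 0, so the steady-state error for a ramp input is infinite.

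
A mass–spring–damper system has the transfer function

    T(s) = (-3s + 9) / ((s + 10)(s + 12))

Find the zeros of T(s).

s = 3

Set the numerator to zero: -3s + 9 = 0, i.e. -3·(s - 3) = 0.
So s = 3.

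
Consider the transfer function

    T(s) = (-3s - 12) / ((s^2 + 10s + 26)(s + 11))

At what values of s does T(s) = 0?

s = -4

Set the numerator to zero: -3s - 12 = 0, i.e. -3·(s + 4) = 0.
So s = -4.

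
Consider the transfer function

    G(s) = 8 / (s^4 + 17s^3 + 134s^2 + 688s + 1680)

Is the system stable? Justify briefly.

stable

The denominator s^4 + 17s^3 + 134s^2 + 688s + 1680 factors as (s + 7)(s + 6)(s^2 + 4s + 40), giving poles at s = -7, -6, -2 ± 6j.
Since all poles lie strictly in the left half-plane, the system is stable.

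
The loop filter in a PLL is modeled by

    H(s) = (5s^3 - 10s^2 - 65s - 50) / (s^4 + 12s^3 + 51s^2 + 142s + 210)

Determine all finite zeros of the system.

Set the numerator to zero: 5s^3 - 10s^2 - 65s - 50 = 0, i.e. 5·(s^3 - 2s^2 - 13s - 10) = 0.
Factoring: (s + 1)(s - 5)(s + 2) = 0.

s = -1, 5, -2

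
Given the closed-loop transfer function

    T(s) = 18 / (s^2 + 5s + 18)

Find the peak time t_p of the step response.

t_p ≈ 0.9165 s

Comparing s^2 + 5s + 18 to s^2 + 2ζωₙs + ωₙ²: ωₙ = √18 ≈ 4.243 rad/s and ζ = 5/(2·√18) ≈ 0.5893.
ζωₙ = 5/2 = 2.5, so ω_d = ωₙ√(1−ζ²) = √(ωₙ² − (ζωₙ)²) = √(18 − 2.5²) = √11.75 ≈ 3.428 rad/s.
t_p = π/ω_d = π/3.428 ≈ 0.9165 s.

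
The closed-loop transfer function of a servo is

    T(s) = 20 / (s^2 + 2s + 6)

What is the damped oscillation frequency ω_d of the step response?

Comparing s^2 + 2s + 6 to s^2 + 2ζωₙs + ωₙ²: ωₙ = √6 ≈ 2.449 rad/s and ζ = 2/(2·√6) ≈ 0.4082.
ζωₙ = 2/2 = 1, so ω_d = ωₙ√(1−ζ²) = √(ωₙ² − (ζωₙ)²) = √(6 − 1²) = √5 ≈ 2.236 rad/s.

ω_d ≈ 2.236 rad/s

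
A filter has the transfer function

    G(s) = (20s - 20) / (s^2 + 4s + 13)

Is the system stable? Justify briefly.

The denominator s^2 + 4s + 13 factors as (s^2 + 4s + 13), giving poles at s = -2 + 3j, -2 - 3j.
Since all poles lie strictly in the left half-plane, the system is stable.

stable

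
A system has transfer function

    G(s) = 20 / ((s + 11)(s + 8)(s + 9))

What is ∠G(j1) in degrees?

At s = j1: numerator = 20, denominator = 764 + j258.
∠G = ∠num − ∠den = 0° − (18.660°) = -18.66°.

∠G(j1) ≈ -18.66°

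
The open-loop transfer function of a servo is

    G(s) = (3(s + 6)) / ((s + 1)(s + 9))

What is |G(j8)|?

Substitute s = j8: numerator = 18 + j24, denominator = -55 + j80.
|G(j8)| = |18 + j24| / |-55 + j80| = 30 / 97.082 ≈ 0.3090.

|G(j8)| ≈ 0.3090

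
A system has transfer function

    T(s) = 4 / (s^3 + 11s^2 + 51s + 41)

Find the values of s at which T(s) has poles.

The poles are the roots of the denominator s^3 + 11s^2 + 51s + 41 = 0.
Trying s = -1: the polynomial evaluates to 0, so (s + 1) is a factor.
Dividing out leaves s^2 + 10s + 41 = 0.
The quadratic formula then gives s = -5 ± 4j.

s = -5 + 4j, -5 - 4j, -1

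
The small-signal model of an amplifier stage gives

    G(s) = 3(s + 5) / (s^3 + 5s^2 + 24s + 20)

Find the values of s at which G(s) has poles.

The poles are the roots of the denominator s^3 + 5s^2 + 24s + 20 = 0.
Trying s = -1: the polynomial evaluates to 0, so (s + 1) is a factor.
Dividing out leaves s^2 + 4s + 20 = 0.
The quadratic formula then gives s = -2 ± 4j.

s = -2 ± 4j, -1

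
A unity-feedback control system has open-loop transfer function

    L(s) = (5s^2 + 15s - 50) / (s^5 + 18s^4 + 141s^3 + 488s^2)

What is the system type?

Type 2

Factor s from the denominator: s^5 + 18s^4 + 141s^3 + 488s^2 = s^2·(s^3 + 18s^2 + 141s + 488).
There are 2 poles at the origin, so the system is Type 2.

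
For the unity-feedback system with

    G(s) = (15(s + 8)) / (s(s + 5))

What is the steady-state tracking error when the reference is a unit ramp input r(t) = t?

e_ss = 0.04167

G(s) has one pole at the origin.
This is a Type 1 system. Kv = lim_{s→0} s·G(s) = 120/5 = 24.
e_ss = 1/Kv = 1/(24) = 1/24 ≈ 0.04167.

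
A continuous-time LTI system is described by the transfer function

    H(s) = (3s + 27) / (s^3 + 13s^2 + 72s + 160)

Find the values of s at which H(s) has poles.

s = -4 + 4j, -4 - 4j, -5

The poles are the roots of the denominator s^3 + 13s^2 + 72s + 160 = 0.
Trying s = -5: the polynomial evaluates to 0, so (s + 5) is a factor.
Dividing out leaves s^2 + 8s + 32 = 0.
The quadratic formula then gives s = -4 ± 4j.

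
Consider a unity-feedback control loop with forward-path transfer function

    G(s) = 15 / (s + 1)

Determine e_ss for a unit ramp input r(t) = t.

G(s) has no poles at the origin.
This is a Type 0 system; Kv = lim_{s→0} s·G(s) = 0, so the steady-state error for a ramp input is infinite.

e_ss = ∞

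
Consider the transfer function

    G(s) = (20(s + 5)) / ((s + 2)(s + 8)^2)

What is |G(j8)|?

Substitute s = j8: numerator = 100 + j160, denominator = -1024 + j256.
|G(j8)| = |100 + j160| / |-1024 + j256| = 188.68 / 1055.5 ≈ 0.1788.

|G(j8)| ≈ 0.1788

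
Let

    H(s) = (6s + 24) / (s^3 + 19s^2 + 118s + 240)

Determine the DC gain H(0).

H(0) = 1/10 ≈ 0.1000

Set s = 0: H(0) = (24) / (240) = 1/10.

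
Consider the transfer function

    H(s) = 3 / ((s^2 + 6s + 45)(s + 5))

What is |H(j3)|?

|H(j3)| ≈ 0.01278

Substitute s = j3: numerator = 3, denominator = 126 + j198.
|H(j3)| = |3| / |126 + j198| = 3 / 234.69 ≈ 0.01278.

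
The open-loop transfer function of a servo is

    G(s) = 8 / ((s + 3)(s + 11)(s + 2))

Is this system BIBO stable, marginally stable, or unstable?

stable

The poles can be read from the denominator factors: s = -3, -11, -2.
Since all poles lie strictly in the left half-plane, the system is stable.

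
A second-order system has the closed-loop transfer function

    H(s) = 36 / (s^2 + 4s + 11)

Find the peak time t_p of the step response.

t_p ≈ 1.187 s

Comparing s^2 + 4s + 11 to s^2 + 2ζωₙs + ωₙ²: ωₙ = √11 ≈ 3.317 rad/s and ζ = 4/(2·√11) ≈ 0.6030.
ζωₙ = 4/2 = 2, so ω_d = ωₙ√(1−ζ²) = √(ωₙ² − (ζωₙ)²) = √(11 − 2²) = √7 ≈ 2.646 rad/s.
t_p = π/ω_d = π/2.646 ≈ 1.187 s.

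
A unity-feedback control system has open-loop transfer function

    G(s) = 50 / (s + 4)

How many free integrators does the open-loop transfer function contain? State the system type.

Type 0

The denominator has no factor of s at the origin — no free integrator — so this is a Type 0 system.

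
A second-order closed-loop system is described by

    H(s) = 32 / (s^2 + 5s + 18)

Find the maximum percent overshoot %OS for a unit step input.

Comparing s^2 + 5s + 18 to s^2 + 2ζωₙs + ωₙ²: ωₙ = √18 ≈ 4.243 rad/s and ζ = 5/(2·√18) ≈ 0.5893.
%OS = 100·exp(−πζ/√(1−ζ²)) = 100·exp(−π·0.5893/√(1−0.5893²)) ≈ 10.1%.

%OS ≈ 10.1%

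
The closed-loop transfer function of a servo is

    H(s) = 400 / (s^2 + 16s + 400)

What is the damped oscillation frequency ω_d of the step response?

Comparing s^2 + 16s + 400 to s^2 + 2ζωₙs + ωₙ²: ωₙ = 20 rad/s and ζ = 16/(2·20) = 0.4.
ζωₙ = 16/2 = 8, so ω_d = ωₙ√(1−ζ²) = √(ωₙ² − (ζωₙ)²) = √(400 − 8²) = √336 ≈ 18.33 rad/s.

ω_d ≈ 18.33 rad/s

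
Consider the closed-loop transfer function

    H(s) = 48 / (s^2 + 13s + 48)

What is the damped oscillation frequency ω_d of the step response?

Comparing s^2 + 13s + 48 to s^2 + 2ζωₙs + ωₙ²: ωₙ = √48 ≈ 6.928 rad/s and ζ = 13/(2·√48) ≈ 0.9382.
ζωₙ = 13/2 = 6.5, so ω_d = ωₙ√(1−ζ²) = √(ωₙ² − (ζωₙ)²) = √(48 − 6.5²) = √5.75 ≈ 2.398 rad/s.

ω_d ≈ 2.398 rad/s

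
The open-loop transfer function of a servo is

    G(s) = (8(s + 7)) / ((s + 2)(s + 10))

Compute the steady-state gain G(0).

G(0) = 14/5 ≈ 2.800

At s = 0 each factor (s + a) contributes a and each (s^2 + bs + c) contributes c.
G(0) = 8·(7) / ((2) · (10)) = 56/20 = 14/5.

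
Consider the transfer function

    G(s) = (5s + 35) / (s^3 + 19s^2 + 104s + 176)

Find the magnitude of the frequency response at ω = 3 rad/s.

|G(j3)| ≈ 0.1336

Substitute s = j3: numerator = 35 + j15, denominator = 5 + j285.
|G(j3)| = |35 + j15| / |5 + j285| = 38.079 / 285.04 ≈ 0.1336.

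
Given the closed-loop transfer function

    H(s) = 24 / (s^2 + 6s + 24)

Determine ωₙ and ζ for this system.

Compare the denominator to the standard form s^2 + 2ζωₙs + ωₙ².
ωₙ² = 24, so ωₙ = √24 ≈ 4.899 rad/s.
2ζωₙ = 6, so ζ = 6/(2·√24) ≈ 0.6124.
With ζ = 0.6124 the response is underdamped.

ωₙ ≈ 4.899 rad/s, ζ ≈ 0.6124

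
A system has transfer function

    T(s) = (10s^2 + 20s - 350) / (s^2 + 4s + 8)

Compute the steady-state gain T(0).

Set s = 0: T(0) = (-350) / (8) = -175/4.

T(0) = -175/4 ≈ -43.75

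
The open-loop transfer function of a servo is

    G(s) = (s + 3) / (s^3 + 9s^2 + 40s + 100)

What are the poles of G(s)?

The poles are the roots of the denominator s^3 + 9s^2 + 40s + 100 = 0.
Trying s = -5: the polynomial evaluates to 0, so (s + 5) is a factor.
Dividing out leaves s^2 + 4s + 20 = 0.
The quadratic formula then gives s = -2 ± 4j.

s = -2 + 4j, -2 - 4j, -5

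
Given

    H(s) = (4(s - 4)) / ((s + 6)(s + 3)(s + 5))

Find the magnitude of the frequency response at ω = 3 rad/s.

|H(j3)| ≈ 0.1205

Substitute s = j3: numerator = -16 + j12, denominator = -36 + j162.
|H(j3)| = |-16 + j12| / |-36 + j162| = 20 / 165.95 ≈ 0.1205.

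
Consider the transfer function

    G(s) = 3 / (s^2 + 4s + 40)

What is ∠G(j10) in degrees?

∠G(j10) ≈ -146.3°

At s = j10: numerator = 3, denominator = -60 + j40.
∠G = ∠num − ∠den = 0° − (146.31°) = -146.3°.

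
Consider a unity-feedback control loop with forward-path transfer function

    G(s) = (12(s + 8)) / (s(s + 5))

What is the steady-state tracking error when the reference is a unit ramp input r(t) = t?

e_ss = 0.05208

G(s) has one pole at the origin.
This is a Type 1 system. Kv = lim_{s→0} s·G(s) = 96/5.
e_ss = 1/Kv = 1/(96/5) = 5/96 ≈ 0.05208.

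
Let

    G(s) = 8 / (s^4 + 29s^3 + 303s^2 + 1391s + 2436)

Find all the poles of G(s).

The poles are the roots of the denominator s^4 + 29s^3 + 303s^2 + 1391s + 2436 = 0.
Trying s = -7: the polynomial evaluates to 0, so (s + 7) is a factor.
Dividing out leaves s^3 + 22s^2 + 149s + 348 = 0.
This factors further as (s^2 + 10s + 29)(s + 12) = 0.

s = -5 + 2j, -5 - 2j, -7, -12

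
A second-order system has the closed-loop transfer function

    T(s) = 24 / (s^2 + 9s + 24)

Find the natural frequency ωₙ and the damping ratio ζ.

ωₙ ≈ 4.899 rad/s, ζ ≈ 0.9186

Compare the denominator to the standard form s^2 + 2ζωₙs + ωₙ².
ωₙ² = 24, so ωₙ = √24 ≈ 4.899 rad/s.
2ζωₙ = 9, so ζ = 9/(2·√24) ≈ 0.9186.
With ζ = 0.9186 the response is underdamped.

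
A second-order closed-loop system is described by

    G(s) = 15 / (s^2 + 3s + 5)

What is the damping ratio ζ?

Compare the denominator to the standard form s^2 + 2ζωₙs + ωₙ².
ωₙ² = 5, so ωₙ = √5 ≈ 2.236 rad/s.
2ζωₙ = 3, so ζ = 3/(2·√5) ≈ 0.6708.
With ζ = 0.6708 the response is underdamped.

ζ ≈ 0.6708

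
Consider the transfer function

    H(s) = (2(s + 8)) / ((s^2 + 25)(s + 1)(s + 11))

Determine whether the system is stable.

The poles can be read from the denominator factors: s = ±5j, -1, -11.
Since the simple pole(s) at s = 5j, -5j lie on the jω-axis with none in the right half-plane, the system is marginally stable.

marginally stable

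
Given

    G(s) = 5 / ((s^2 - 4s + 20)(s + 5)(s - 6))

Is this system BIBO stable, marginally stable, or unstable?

The poles can be read from the denominator factors: s = 2 + 4j, 2 - 4j, -5, 6.
Since the pole(s) at s = 2 ± 4j, 6 lie in the right half-plane, the system is unstable.

unstable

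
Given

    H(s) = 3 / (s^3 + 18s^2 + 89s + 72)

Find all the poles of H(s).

The poles are the roots of the denominator s^3 + 18s^2 + 89s + 72 = 0.
Trying s = -1: the polynomial evaluates to 0, so (s + 1) is a factor.
Dividing out leaves s^2 + 17s + 72 = 0.
Factoring the quadratic: (s + 8)(s + 9) = 0.

s = -1, -8, -9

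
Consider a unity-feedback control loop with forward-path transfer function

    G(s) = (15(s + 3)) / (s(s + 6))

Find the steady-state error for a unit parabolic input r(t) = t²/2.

G(s) has one pole at the origin.
This is a Type 1 system; Ka = lim_{s→0} s^2·G(s) = 0, so the steady-state error for a parabola input is infinite.

e_ss = ∞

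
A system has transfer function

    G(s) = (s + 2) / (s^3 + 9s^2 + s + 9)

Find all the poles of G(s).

s = ±j, -9

The poles are the roots of the denominator s^3 + 9s^2 + s + 9 = 0.
Trying s = -9: the polynomial evaluates to 0, so (s + 9) is a factor.
Dividing out leaves s^2 + 1 = 0.
The quadratic formula then gives s = 0 ± 1j.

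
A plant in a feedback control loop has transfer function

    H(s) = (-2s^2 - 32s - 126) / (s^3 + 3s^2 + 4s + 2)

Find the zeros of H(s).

s = -9, -7

Set the numerator to zero: -2s^2 - 32s - 126 = 0, i.e. -2·(s^2 + 16s + 63) = 0.
Factoring: (s + 9)(s + 7) = 0.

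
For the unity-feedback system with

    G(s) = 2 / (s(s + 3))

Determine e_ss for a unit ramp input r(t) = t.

G(s) has one pole at the origin.
This is a Type 1 system. Kv = lim_{s→0} s·G(s) = 2/3.
e_ss = 1/Kv = 1/(2/3) = 3/2 ≈ 1.500.

e_ss = 1.500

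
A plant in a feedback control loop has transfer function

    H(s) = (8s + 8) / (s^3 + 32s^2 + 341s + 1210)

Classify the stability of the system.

stable

The denominator s^3 + 32s^2 + 341s + 1210 factors as (s + 10)(s + 11)^2, giving poles at s = -10, -11, -11.
Since all poles lie strictly in the left half-plane, the system is stable.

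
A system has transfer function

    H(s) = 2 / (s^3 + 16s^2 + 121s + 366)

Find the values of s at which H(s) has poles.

s = -6, -5 + 6j, -5 - 6j

The poles are the roots of the denominator s^3 + 16s^2 + 121s + 366 = 0.
Trying s = -6: the polynomial evaluates to 0, so (s + 6) is a factor.
Dividing out leaves s^2 + 10s + 61 = 0.
The quadratic formula then gives s = -5 ± 6j.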